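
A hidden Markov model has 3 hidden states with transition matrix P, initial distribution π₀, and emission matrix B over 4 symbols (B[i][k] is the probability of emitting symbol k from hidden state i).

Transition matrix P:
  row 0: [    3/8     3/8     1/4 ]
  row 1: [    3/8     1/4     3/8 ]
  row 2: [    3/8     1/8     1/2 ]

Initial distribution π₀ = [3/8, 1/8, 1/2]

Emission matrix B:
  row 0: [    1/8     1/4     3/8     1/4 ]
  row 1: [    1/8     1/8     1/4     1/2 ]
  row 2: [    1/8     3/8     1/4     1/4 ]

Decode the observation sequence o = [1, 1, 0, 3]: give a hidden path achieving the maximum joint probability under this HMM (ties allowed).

path = [2, 2, 0, 1]

t=0: δ = [9.375e-02, 1.562e-02, 1.875e-01]  (obs o_0=1)
t=1: δ = [1.758e-02, 4.395e-03, 3.516e-02]  ψ = [2, 0, 2]  (obs o_1=1)
t=2: δ = [1.648e-03, 8.240e-04, 2.197e-03]  ψ = [2, 0, 2]  (obs o_2=0)
t=3: δ = [2.060e-04, 3.090e-04, 2.747e-04]  ψ = [2, 0, 2]  (obs o_3=3)
backtrack: best end state = 1; path = [2, 2, 0, 1]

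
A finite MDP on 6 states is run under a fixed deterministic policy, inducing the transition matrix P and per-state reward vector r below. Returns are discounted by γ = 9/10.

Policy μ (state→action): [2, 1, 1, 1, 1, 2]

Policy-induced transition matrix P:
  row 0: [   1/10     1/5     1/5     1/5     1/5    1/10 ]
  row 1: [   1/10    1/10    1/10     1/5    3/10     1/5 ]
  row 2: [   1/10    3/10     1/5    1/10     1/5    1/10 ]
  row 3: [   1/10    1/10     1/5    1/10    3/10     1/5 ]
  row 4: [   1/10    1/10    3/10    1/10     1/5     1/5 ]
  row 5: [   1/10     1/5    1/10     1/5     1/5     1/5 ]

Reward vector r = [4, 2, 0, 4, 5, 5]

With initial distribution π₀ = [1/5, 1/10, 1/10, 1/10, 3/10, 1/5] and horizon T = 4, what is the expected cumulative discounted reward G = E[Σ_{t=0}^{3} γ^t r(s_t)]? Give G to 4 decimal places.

t=0: π = [0.2000, 0.1000, 0.1000, 0.1000, 0.3000, 0.2000], E[r] = 3.9000, γ^t·E[r] = 3.900000, running G = 3.900000
t=1: π = [0.1000, 0.1600, 0.2000, 0.1500, 0.2200, 0.1700], E[r] = 3.2700, γ^t·E[r] = 2.943000, running G = 6.843000
t=2: π = [0.1000, 0.1670, 0.1890, 0.1430, 0.2310, 0.1700], E[r] = 3.3110, γ^t·E[r] = 2.681910, running G = 9.524910
t=3: π = [0.1000, 0.1648, 0.1894, 0.1437, 0.2310, 0.1711], E[r] = 3.3149, γ^t·E[r] = 2.416562, running G = 11.941472

G = 11.9415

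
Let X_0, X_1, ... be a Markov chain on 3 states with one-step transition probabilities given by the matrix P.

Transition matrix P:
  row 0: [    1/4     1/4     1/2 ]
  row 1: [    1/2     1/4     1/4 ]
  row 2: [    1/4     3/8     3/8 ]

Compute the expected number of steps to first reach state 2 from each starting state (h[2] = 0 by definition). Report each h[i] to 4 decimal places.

h = [2.2857, 2.8571, 0.0000]

First-step conditioning: h[2] = 0; for i ≠ 2, h[i] = 1 + Σ_k P[i][k]·h[k].
  h[0] = 1 + 1/4·h[0] + 1/4·h[1]
  h[1] = 1 + 1/2·h[0] + 1/4·h[1]
Solving the 2×2 linear system over states ≠ 2 gives exactly h = [16/7, 20/7, 0] (h[2] = 0 is the target).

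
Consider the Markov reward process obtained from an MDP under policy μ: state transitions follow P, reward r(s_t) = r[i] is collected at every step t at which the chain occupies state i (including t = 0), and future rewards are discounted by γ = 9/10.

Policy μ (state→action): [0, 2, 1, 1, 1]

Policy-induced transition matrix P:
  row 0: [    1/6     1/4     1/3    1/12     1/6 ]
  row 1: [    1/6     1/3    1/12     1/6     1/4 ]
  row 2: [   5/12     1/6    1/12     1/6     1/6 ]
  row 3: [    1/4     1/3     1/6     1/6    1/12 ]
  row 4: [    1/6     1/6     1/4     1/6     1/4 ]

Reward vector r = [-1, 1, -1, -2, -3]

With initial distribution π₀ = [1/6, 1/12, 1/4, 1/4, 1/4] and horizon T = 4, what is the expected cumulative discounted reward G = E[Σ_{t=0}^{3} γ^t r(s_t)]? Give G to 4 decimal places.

t=0: π = [0.1667, 0.0833, 0.2500, 0.2500, 0.2500], E[r] = -1.5833, γ^t·E[r] = -1.583333, running G = -1.583333
t=1: π = [0.2500, 0.2361, 0.1875, 0.1528, 0.1736], E[r] = -1.0278, γ^t·E[r] = -0.925000, running G = -2.508333
t=2: π = [0.2263, 0.2523, 0.1875, 0.1458, 0.1881], E[r] = -1.0174, γ^t·E[r] = -0.824063, running G = -3.332396
t=3: π = [0.2257, 0.2519, 0.1834, 0.1478, 0.1912], E[r] = -1.0265, γ^t·E[r] = -0.748301, running G = -4.080697

G = -4.0807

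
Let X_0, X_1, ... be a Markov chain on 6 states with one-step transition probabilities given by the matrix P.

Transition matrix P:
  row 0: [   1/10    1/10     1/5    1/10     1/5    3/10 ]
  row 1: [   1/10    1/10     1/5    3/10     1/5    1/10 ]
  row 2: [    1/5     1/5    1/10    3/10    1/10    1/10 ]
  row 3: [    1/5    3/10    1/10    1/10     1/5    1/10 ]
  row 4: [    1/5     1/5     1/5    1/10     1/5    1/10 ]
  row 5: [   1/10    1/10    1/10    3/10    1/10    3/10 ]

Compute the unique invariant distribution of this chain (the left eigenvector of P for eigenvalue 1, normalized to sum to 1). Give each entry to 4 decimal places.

π = [0.1515, 0.1711, 0.1491, 0.1966, 0.1688, 0.1629]

Balance equations π_j = Σ_i π_i·P[i][j]:
  π_0 = 1/10·π_0 + 1/10·π_1 + 1/5·π_2 + 1/5·π_3 + 1/5·π_4 + 1/10·π_5
  π_1 = 1/10·π_0 + 1/10·π_1 + 1/5·π_2 + 3/10·π_3 + 1/5·π_4 + 1/10·π_5
  π_2 = 1/5·π_0 + 1/5·π_1 + 1/10·π_2 + 1/10·π_3 + 1/5·π_4 + 1/10·π_5
  π_3 = 1/10·π_0 + 3/10·π_1 + 3/10·π_2 + 1/10·π_3 + 1/10·π_4 + 3/10·π_5
  π_4 = 1/5·π_0 + 1/5·π_1 + 1/10·π_2 + 1/5·π_3 + 1/5·π_4 + 1/10·π_5
  normalize: π_0 + π_1 + π_2 + π_3 + π_4 + π_5 = 1
Solving the linear system gives exactly π = [1633/10782, 205/1198, 268/1797, 1060/5391, 910/5391, 878/5391].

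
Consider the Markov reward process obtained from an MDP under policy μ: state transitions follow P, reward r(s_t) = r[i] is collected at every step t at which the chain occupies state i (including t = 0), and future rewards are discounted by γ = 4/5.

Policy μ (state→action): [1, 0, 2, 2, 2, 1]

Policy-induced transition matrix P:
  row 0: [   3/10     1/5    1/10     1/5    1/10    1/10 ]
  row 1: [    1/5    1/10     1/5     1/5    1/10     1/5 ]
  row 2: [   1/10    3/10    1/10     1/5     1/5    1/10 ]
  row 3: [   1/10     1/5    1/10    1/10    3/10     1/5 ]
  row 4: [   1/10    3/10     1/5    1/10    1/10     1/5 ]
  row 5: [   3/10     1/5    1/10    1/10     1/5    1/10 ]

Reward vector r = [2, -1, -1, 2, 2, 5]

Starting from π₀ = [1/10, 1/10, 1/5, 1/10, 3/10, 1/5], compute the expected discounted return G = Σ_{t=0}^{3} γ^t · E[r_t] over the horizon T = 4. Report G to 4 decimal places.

G = 4.3860

t=0: π = [0.1000, 0.1000, 0.2000, 0.1000, 0.3000, 0.2000], E[r] = 1.7000, γ^t·E[r] = 1.700000, running G = 1.700000
t=1: π = [0.1700, 0.2400, 0.1400, 0.1400, 0.1600, 0.1500], E[r] = 1.3100, γ^t·E[r] = 1.048000, running G = 2.748000
t=2: π = [0.1880, 0.2060, 0.1400, 0.1550, 0.1570, 0.1540], E[r] = 1.4240, γ^t·E[r] = 0.911360, running G = 3.659360
t=3: π = [0.1890, 0.2091, 0.1363, 0.1534, 0.1604, 0.1518], E[r] = 1.4192, γ^t·E[r] = 0.726630, running G = 4.385990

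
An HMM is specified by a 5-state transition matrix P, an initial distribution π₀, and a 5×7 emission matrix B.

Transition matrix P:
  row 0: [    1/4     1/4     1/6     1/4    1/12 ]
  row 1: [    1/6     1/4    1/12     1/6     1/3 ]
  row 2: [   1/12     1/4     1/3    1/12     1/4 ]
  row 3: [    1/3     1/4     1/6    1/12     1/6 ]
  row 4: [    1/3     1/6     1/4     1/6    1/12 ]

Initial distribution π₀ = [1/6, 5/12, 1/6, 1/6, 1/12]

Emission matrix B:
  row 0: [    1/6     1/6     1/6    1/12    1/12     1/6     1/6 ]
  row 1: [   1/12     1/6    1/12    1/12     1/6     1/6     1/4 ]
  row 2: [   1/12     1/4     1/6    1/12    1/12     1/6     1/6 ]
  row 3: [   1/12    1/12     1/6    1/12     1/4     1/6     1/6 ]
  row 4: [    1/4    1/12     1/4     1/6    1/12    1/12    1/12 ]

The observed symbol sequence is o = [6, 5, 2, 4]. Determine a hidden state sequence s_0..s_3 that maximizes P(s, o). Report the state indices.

path = [1, 1, 4, 3]

t=0: δ = [2.778e-02, 1.042e-01, 2.778e-02, 2.778e-02, 6.944e-03]  (obs o_0=6)
t=1: δ = [2.894e-03, 4.340e-03, 1.543e-03, 2.894e-03, 2.894e-03]  ψ = [1, 1, 2, 1, 1]  (obs o_1=5)
t=2: δ = [1.608e-04, 9.042e-05, 1.206e-04, 1.206e-04, 3.617e-04]  ψ = [3, 1, 4, 0, 1]  (obs o_2=2)
t=3: δ = [1.005e-05, 1.005e-05, 7.535e-06, 1.507e-05, 2.512e-06]  ψ = [4, 4, 4, 4, 1]  (obs o_3=4)
backtrack: best end state = 3; path = [1, 1, 4, 3]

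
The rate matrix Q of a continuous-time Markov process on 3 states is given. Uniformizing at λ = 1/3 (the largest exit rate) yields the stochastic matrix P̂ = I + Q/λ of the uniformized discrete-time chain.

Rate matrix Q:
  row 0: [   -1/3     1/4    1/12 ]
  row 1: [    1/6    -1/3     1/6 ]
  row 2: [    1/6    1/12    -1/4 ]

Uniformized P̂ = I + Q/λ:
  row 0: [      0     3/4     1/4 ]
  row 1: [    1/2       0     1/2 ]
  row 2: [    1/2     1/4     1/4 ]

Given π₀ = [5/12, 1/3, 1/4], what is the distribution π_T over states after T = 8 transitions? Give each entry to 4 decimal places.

t=0: π = [0.4167, 0.3333, 0.2500]
t=1: π = [0.2917, 0.3750, 0.3333]
t=2: π = [0.3542, 0.3021, 0.3438]
t=3: π = [0.3229, 0.3516, 0.3255]
t=4: π = [0.3385, 0.3236, 0.3379]
t=5: π = [0.3307, 0.3384, 0.3309]
t=6: π = [0.3346, 0.3308, 0.3346]
t=7: π = [0.3327, 0.3346, 0.3327]
t=8: π = [0.3337, 0.3327, 0.3337]

π = [0.3337, 0.3327, 0.3337]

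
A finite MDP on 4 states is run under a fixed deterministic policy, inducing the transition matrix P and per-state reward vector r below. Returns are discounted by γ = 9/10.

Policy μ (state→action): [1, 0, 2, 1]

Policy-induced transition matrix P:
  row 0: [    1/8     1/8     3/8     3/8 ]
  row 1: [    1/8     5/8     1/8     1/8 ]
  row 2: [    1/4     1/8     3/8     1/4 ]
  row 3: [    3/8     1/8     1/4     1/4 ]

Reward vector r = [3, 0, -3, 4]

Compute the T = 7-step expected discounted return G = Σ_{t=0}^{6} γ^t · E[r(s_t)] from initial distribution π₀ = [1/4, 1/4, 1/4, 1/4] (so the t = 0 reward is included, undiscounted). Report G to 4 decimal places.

G = 4.4076

t=0: π = [0.2500, 0.2500, 0.2500, 0.2500], E[r] = 1.0000, γ^t·E[r] = 1.000000, running G = 1.000000
t=1: π = [0.2188, 0.2500, 0.2813, 0.2500], E[r] = 0.8125, γ^t·E[r] = 0.731250, running G = 1.731250
t=2: π = [0.2227, 0.2500, 0.2813, 0.2461], E[r] = 0.8086, γ^t·E[r] = 0.654961, running G = 2.386211
t=3: π = [0.2217, 0.2500, 0.2817, 0.2466], E[r] = 0.8062, γ^t·E[r] = 0.587685, running G = 2.973896
t=4: π = [0.2219, 0.2500, 0.2817, 0.2465], E[r] = 0.8064, γ^t·E[r] = 0.529077, running G = 3.502973
t=5: π = [0.2218, 0.2500, 0.2817, 0.2465], E[r] = 0.8063, γ^t·E[r] = 0.476129, running G = 3.979101
t=6: π = [0.2218, 0.2500, 0.2817, 0.2465], E[r] = 0.8063, γ^t·E[r] = 0.428522, running G = 4.407623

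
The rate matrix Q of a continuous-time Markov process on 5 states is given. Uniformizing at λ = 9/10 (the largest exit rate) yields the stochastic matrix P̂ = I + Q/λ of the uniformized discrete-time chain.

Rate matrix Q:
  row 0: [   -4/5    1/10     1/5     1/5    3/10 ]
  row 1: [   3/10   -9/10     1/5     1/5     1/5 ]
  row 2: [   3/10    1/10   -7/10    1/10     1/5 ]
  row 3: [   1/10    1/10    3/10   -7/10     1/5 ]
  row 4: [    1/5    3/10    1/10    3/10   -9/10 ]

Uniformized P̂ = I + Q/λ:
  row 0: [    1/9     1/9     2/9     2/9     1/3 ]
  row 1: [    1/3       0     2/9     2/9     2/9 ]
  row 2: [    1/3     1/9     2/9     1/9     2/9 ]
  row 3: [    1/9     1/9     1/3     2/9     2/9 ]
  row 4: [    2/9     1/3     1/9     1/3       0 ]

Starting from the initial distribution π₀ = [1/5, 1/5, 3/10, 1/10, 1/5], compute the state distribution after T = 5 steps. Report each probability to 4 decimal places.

t=0: π = [0.2000, 0.2000, 0.3000, 0.1000, 0.2000]
t=1: π = [0.2444, 0.1333, 0.2111, 0.2111, 0.2000]
t=2: π = [0.2099, 0.1407, 0.2235, 0.2210, 0.2049]
t=3: π = [0.2148, 0.1410, 0.2240, 0.2202, 0.2000]
t=4: π = [0.2144, 0.1399, 0.2245, 0.2196, 0.2016]
t=5: π = [0.2145, 0.1404, 0.2242, 0.2197, 0.2012]

π = [0.2145, 0.1404, 0.2242, 0.2197, 0.2012]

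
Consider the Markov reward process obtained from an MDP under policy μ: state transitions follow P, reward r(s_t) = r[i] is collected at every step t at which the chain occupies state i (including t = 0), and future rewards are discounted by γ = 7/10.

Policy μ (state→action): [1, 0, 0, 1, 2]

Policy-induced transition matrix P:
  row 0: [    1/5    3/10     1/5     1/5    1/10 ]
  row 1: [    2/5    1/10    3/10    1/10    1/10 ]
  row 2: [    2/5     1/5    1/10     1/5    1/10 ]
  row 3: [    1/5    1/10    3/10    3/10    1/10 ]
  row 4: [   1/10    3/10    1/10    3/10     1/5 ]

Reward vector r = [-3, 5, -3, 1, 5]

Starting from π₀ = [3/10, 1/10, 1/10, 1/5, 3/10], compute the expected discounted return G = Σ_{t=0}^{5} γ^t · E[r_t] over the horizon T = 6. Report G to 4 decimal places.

G = 1.9563

t=0: π = [0.3000, 0.1000, 0.1000, 0.2000, 0.3000], E[r] = 1.0000, γ^t·E[r] = 1.000000, running G = 1.000000
t=1: π = [0.2100, 0.2300, 0.1900, 0.2400, 0.1300], E[r] = 0.8400, γ^t·E[r] = 0.588000, running G = 1.588000
t=2: π = [0.2710, 0.1870, 0.2150, 0.2140, 0.1130], E[r] = 0.2560, γ^t·E[r] = 0.125440, running G = 1.713440
t=3: π = [0.2691, 0.1983, 0.2073, 0.2140, 0.1113], E[r] = 0.3328, γ^t·E[r] = 0.114150, running G = 1.827590
t=4: π = [0.2700, 0.1968, 0.2094, 0.2127, 0.1111], E[r] = 0.3143, γ^t·E[r] = 0.075468, running G = 1.903059
t=5: π = [0.2701, 0.1972, 0.2089, 0.2127, 0.1111], E[r] = 0.3170, γ^t·E[r] = 0.053278, running G = 1.956337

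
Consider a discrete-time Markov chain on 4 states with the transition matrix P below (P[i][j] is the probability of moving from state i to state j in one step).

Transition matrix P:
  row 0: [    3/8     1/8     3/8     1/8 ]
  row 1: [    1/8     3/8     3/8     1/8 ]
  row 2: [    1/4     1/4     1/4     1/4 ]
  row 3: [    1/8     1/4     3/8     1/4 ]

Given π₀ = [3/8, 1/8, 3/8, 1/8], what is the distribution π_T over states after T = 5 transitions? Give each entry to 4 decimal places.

π = [0.2224, 0.2538, 0.3333, 0.1905]

t=0: π = [0.3750, 0.1250, 0.3750, 0.1250]
t=1: π = [0.2656, 0.2188, 0.3281, 0.1875]
t=2: π = [0.2324, 0.2441, 0.3340, 0.1895]
t=3: π = [0.2249, 0.2515, 0.3333, 0.1904]
t=4: π = [0.2229, 0.2533, 0.3333, 0.1905]
t=5: π = [0.2224, 0.2538, 0.3333, 0.1905]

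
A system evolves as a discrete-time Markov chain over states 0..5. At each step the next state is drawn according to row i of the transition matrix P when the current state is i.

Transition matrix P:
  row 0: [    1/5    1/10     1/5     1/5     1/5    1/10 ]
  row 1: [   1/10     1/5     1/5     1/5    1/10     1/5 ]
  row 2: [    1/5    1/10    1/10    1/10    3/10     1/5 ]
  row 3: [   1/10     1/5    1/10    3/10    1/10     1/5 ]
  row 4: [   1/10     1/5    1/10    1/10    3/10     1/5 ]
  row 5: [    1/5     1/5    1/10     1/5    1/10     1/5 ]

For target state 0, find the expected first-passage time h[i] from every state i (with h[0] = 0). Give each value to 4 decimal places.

First-step conditioning: h[0] = 0; for i ≠ 0, h[i] = 1 + Σ_k P[i][k]·h[k].
  h[1] = 1 + 1/5·h[1] + 1/5·h[2] + 1/5·h[3] + 1/10·h[4] + 1/5·h[5]
  h[2] = 1 + 1/10·h[1] + 1/10·h[2] + 1/10·h[3] + 3/10·h[4] + 1/5·h[5]
  h[3] = 1 + 1/5·h[1] + 1/10·h[2] + 3/10·h[3] + 1/10·h[4] + 1/5·h[5]
  h[4] = 1 + 1/5·h[1] + 1/10·h[2] + 1/10·h[3] + 3/10·h[4] + 1/5·h[5]
  h[5] = 1 + 1/5·h[1] + 1/10·h[2] + 1/5·h[3] + 1/10·h[4] + 1/5·h[5]
Solving the 5×5 linear system over states ≠ 0 gives exactly h = [0, 2500/333, 2275/333, 2525/333, 2525/333, 505/74] (h[0] = 0 is the target).

h = [0.0000, 7.5075, 6.8318, 7.5826, 7.5826, 6.8243]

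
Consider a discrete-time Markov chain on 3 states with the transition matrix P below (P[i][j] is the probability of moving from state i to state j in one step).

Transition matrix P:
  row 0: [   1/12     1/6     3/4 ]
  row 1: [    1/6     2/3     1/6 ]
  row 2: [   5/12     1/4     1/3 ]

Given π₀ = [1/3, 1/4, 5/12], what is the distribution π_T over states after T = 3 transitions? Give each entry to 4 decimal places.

t=0: π = [0.3333, 0.2500, 0.4167]
t=1: π = [0.2431, 0.3264, 0.4306]
t=2: π = [0.2541, 0.3657, 0.3802]
t=3: π = [0.2405, 0.3812, 0.3782]

π = [0.2405, 0.3812, 0.3782]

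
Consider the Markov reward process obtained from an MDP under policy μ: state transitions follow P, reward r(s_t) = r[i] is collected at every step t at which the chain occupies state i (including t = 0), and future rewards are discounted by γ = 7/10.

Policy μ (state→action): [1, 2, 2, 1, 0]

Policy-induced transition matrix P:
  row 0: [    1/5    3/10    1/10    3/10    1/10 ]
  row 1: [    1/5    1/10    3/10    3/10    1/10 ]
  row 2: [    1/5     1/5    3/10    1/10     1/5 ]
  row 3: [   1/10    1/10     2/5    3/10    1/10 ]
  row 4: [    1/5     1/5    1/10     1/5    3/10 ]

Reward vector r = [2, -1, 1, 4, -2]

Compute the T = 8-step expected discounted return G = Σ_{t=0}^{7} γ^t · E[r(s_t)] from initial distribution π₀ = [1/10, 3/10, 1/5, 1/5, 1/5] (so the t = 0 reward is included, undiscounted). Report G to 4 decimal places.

t=0: π = [0.1000, 0.3000, 0.2000, 0.2000, 0.2000], E[r] = 0.5000, γ^t·E[r] = 0.500000, running G = 0.500000
t=1: π = [0.1800, 0.1600, 0.2600, 0.2400, 0.1600], E[r] = 1.1000, γ^t·E[r] = 0.770000, running G = 1.270000
t=2: π = [0.1760, 0.1780, 0.2560, 0.2320, 0.1580], E[r] = 1.0420, γ^t·E[r] = 0.510580, running G = 1.780580
t=3: π = [0.1768, 0.1766, 0.2564, 0.2330, 0.1572], E[r] = 1.0510, γ^t·E[r] = 0.360493, running G = 2.141073
t=4: π = [0.1767, 0.1767, 0.2565, 0.2330, 0.1571], E[r] = 1.0510, γ^t·E[r] = 0.252350, running G = 2.393423
t=5: π = [0.1767, 0.1767, 0.2565, 0.2330, 0.1571], E[r] = 1.0511, γ^t·E[r] = 0.176655, running G = 2.570078
t=6: π = [0.1767, 0.1767, 0.2565, 0.2330, 0.1571], E[r] = 1.0510, γ^t·E[r] = 0.123655, running G = 2.693733
t=7: π = [0.1767, 0.1767, 0.2565, 0.2330, 0.1571], E[r] = 1.0510, γ^t·E[r] = 0.086558, running G = 2.780291

G = 2.7803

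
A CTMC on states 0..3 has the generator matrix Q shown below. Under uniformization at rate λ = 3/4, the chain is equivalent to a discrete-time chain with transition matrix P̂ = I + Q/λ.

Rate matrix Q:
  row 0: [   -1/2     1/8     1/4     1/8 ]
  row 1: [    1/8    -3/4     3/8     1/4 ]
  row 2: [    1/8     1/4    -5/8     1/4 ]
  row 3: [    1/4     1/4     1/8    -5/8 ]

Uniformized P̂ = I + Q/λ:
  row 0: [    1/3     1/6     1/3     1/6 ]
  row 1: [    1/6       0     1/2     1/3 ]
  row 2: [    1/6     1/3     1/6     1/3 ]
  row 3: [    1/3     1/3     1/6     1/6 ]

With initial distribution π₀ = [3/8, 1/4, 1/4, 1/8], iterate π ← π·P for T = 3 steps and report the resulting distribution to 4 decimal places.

π = [0.2500, 0.2153, 0.2847, 0.2500]

t=0: π = [0.3750, 0.2500, 0.2500, 0.1250]
t=1: π = [0.2500, 0.1875, 0.3125, 0.2500]
t=2: π = [0.2500, 0.2292, 0.2708, 0.2500]
t=3: π = [0.2500, 0.2153, 0.2847, 0.2500]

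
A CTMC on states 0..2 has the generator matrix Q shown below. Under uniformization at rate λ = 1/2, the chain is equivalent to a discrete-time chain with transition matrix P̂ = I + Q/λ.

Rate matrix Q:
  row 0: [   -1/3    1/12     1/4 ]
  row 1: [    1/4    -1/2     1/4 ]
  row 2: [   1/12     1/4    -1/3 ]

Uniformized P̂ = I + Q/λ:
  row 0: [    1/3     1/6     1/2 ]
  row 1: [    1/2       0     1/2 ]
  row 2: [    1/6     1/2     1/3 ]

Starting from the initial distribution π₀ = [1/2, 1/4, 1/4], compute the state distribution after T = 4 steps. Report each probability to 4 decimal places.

t=0: π = [0.5000, 0.2500, 0.2500]
t=1: π = [0.3333, 0.2083, 0.4583]
t=2: π = [0.2917, 0.2847, 0.4236]
t=3: π = [0.3102, 0.2604, 0.4294]
t=4: π = [0.3052, 0.2664, 0.4284]

π = [0.3052, 0.2664, 0.4284]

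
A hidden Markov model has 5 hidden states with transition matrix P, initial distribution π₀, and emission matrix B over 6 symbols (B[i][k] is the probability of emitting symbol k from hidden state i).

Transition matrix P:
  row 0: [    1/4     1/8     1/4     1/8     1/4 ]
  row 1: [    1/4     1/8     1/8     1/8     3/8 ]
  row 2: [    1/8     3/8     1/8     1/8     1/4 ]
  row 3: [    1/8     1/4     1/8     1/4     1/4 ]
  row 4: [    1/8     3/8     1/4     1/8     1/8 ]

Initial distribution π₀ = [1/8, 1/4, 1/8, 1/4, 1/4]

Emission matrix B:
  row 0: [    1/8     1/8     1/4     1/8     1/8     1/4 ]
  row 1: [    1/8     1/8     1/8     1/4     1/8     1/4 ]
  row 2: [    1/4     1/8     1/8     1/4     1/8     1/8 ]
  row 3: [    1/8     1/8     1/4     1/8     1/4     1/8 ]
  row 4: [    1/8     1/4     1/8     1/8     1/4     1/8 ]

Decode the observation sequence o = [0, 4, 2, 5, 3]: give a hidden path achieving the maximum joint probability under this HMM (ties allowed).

path = [1, 4, 1, 4, 1]

t=0: δ = [1.562e-02, 3.125e-02, 3.125e-02, 3.125e-02, 3.125e-02]  (obs o_0=0)
t=1: δ = [9.766e-04, 1.465e-03, 9.766e-04, 1.953e-03, 2.930e-03]  ψ = [1, 2, 4, 3, 1]  (obs o_1=4)
t=2: δ = [9.155e-05, 1.373e-04, 9.155e-05, 1.221e-04, 6.866e-05]  ψ = [1, 4, 4, 3, 1]  (obs o_2=2)
t=3: δ = [8.583e-06, 8.583e-06, 2.861e-06, 3.815e-06, 6.437e-06]  ψ = [1, 2, 0, 3, 1]  (obs o_3=5)
t=4: δ = [2.682e-07, 6.035e-07, 5.364e-07, 1.341e-07, 4.023e-07]  ψ = [0, 4, 0, 0, 1]  (obs o_4=3)
backtrack: best end state = 1; path = [1, 4, 1, 4, 1]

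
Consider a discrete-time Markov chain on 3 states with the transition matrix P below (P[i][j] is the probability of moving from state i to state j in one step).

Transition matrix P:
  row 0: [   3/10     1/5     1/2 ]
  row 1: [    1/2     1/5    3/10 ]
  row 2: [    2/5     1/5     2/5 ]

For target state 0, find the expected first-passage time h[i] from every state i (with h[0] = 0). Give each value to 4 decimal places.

h = [0.0000, 2.1429, 2.3810]

First-step conditioning: h[0] = 0; for i ≠ 0, h[i] = 1 + Σ_k P[i][k]·h[k].
  h[1] = 1 + 1/5·h[1] + 3/10·h[2]
  h[2] = 1 + 1/5·h[1] + 2/5·h[2]
Solving the 2×2 linear system over states ≠ 0 gives exactly h = [0, 15/7, 50/21] (h[0] = 0 is the target).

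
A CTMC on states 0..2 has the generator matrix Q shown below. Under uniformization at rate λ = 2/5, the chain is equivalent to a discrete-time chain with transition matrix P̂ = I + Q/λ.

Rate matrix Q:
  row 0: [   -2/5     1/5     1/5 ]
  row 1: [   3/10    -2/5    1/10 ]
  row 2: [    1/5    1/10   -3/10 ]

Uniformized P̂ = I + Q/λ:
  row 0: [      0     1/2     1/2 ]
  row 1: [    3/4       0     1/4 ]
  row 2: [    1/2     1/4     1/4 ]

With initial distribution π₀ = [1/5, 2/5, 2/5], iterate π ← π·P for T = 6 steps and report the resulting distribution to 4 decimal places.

π = [0.3647, 0.2849, 0.3504]

t=0: π = [0.2000, 0.4000, 0.4000]
t=1: π = [0.5000, 0.2000, 0.3000]
t=2: π = [0.3000, 0.3250, 0.3750]
t=3: π = [0.4313, 0.2438, 0.3250]
t=4: π = [0.3453, 0.2969, 0.3578]
t=5: π = [0.4016, 0.2621, 0.3363]
t=6: π = [0.3647, 0.2849, 0.3504]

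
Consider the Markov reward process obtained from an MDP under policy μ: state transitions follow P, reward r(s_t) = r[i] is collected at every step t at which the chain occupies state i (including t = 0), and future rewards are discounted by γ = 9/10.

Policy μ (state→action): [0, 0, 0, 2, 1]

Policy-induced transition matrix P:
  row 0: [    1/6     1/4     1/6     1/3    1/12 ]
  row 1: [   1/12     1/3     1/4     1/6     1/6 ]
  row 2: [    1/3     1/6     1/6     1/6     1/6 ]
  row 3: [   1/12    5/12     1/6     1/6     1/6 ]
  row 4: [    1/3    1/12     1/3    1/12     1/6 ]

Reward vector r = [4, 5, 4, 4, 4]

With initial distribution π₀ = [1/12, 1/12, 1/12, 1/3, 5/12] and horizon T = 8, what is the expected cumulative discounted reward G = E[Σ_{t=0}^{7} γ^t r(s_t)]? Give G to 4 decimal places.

G = 24.0529

t=0: π = [0.0833, 0.0833, 0.0833, 0.3333, 0.4167], E[r] = 4.0833, γ^t·E[r] = 4.083333, running G = 4.083333
t=1: π = [0.2153, 0.2361, 0.2431, 0.1458, 0.1597], E[r] = 4.2361, γ^t·E[r] = 3.812500, running G = 7.895833
t=2: π = [0.2020, 0.2471, 0.2130, 0.1892, 0.1487], E[r] = 4.2471, γ^t·E[r] = 3.440156, running G = 11.335990
t=3: π = [0.1906, 0.2596, 0.2120, 0.1879, 0.1498], E[r] = 4.2596, γ^t·E[r] = 3.105246, running G = 14.441236
t=4: π = [0.1897, 0.2603, 0.2133, 0.1859, 0.1508], E[r] = 4.2603, γ^t·E[r] = 2.795191, running G = 17.236426
t=5: π = [0.1902, 0.2598, 0.2135, 0.1857, 0.1509], E[r] = 4.2598, γ^t·E[r] = 2.515358, running G = 19.751784
t=6: π = [0.1903, 0.2597, 0.2135, 0.1858, 0.1508], E[r] = 4.2597, γ^t·E[r] = 2.263762, running G = 22.015546
t=7: π = [0.1903, 0.2597, 0.2134, 0.1858, 0.1508], E[r] = 4.2597, γ^t·E[r] = 2.037391, running G = 24.052937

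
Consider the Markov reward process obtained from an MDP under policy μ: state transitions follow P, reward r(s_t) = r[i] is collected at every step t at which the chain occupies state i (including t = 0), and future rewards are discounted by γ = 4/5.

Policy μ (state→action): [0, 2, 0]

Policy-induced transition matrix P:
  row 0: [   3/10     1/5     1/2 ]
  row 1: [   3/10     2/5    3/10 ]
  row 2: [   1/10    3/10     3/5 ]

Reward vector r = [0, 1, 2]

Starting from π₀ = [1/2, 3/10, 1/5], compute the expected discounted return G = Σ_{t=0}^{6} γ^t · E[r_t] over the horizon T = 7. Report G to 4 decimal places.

t=0: π = [0.5000, 0.3000, 0.2000], E[r] = 0.7000, γ^t·E[r] = 0.700000, running G = 0.700000
t=1: π = [0.2600, 0.2800, 0.4600], E[r] = 1.2000, γ^t·E[r] = 0.960000, running G = 1.660000
t=2: π = [0.2080, 0.3020, 0.4900], E[r] = 1.2820, γ^t·E[r] = 0.820480, running G = 2.480480
t=3: π = [0.2020, 0.3094, 0.4886], E[r] = 1.2866, γ^t·E[r] = 0.658739, running G = 3.139219
t=4: π = [0.2023, 0.3107, 0.4870], E[r] = 1.2847, γ^t·E[r] = 0.526213, running G = 3.665432
t=5: π = [0.2026, 0.3108, 0.4866], E[r] = 1.2839, γ^t·E[r] = 0.420723, running G = 4.086156
t=6: π = [0.2027, 0.3108, 0.4865], E[r] = 1.2838, γ^t·E[r] = 0.336539, running G = 4.422695

G = 4.4227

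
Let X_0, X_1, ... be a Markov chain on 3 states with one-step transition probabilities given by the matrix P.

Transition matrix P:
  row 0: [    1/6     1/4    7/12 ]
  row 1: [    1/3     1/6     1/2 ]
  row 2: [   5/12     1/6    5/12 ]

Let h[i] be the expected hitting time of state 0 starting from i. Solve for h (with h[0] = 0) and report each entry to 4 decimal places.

h = [0.0000, 2.6897, 2.4828]

First-step conditioning: h[0] = 0; for i ≠ 0, h[i] = 1 + Σ_k P[i][k]·h[k].
  h[1] = 1 + 1/6·h[1] + 1/2·h[2]
  h[2] = 1 + 1/6·h[1] + 5/12·h[2]
Solving the 2×2 linear system over states ≠ 0 gives exactly h = [0, 78/29, 72/29] (h[0] = 0 is the target).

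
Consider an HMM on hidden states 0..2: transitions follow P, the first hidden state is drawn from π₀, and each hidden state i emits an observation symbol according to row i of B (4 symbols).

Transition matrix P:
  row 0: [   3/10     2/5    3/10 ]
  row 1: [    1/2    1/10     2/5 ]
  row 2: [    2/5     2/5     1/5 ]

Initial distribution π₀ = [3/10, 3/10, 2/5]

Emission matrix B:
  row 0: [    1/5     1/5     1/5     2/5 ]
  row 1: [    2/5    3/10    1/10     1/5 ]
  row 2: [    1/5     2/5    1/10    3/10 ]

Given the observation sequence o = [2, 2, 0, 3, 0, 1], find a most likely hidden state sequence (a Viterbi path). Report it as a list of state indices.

path = [0, 0, 1, 0, 1, 2]

t=0: δ = [6.000e-02, 3.000e-02, 4.000e-02]  (obs o_0=2)
t=1: δ = [3.600e-03, 2.400e-03, 1.800e-03]  ψ = [0, 0, 0]  (obs o_1=2)
t=2: δ = [2.400e-04, 5.760e-04, 2.160e-04]  ψ = [1, 0, 0]  (obs o_2=0)
t=3: δ = [1.152e-04, 1.920e-05, 6.912e-05]  ψ = [1, 0, 1]  (obs o_3=3)
t=4: δ = [6.912e-06, 1.843e-05, 6.912e-06]  ψ = [0, 0, 0]  (obs o_4=0)
t=5: δ = [1.843e-06, 8.294e-07, 2.949e-06]  ψ = [1, 0, 1]  (obs o_5=1)
backtrack: best end state = 2; path = [0, 0, 1, 0, 1, 2]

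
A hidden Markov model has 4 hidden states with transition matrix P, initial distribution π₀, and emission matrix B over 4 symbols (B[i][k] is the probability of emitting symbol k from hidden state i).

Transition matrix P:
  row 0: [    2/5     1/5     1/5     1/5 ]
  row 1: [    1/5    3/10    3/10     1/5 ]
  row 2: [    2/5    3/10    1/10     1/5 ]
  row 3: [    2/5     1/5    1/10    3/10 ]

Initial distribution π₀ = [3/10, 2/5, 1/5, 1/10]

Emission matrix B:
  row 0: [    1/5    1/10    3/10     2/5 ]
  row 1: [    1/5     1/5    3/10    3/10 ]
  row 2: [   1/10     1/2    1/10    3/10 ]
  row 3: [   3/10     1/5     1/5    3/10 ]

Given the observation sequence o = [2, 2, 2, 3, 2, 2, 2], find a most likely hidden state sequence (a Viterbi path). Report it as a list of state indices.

t=0: δ = [9.000e-02, 1.200e-01, 2.000e-02, 2.000e-02]  (obs o_0=2)
t=1: δ = [1.080e-02, 1.080e-02, 3.600e-03, 4.800e-03]  ψ = [0, 1, 1, 1]  (obs o_1=2)
t=2: δ = [1.296e-03, 9.720e-04, 3.240e-04, 4.320e-04]  ψ = [0, 1, 1, 0]  (obs o_2=2)
t=3: δ = [2.074e-04, 8.748e-05, 8.748e-05, 7.776e-05]  ψ = [0, 1, 1, 0]  (obs o_3=3)
t=4: δ = [2.488e-05, 1.244e-05, 4.147e-06, 8.294e-06]  ψ = [0, 0, 0, 0]  (obs o_4=2)
t=5: δ = [2.986e-06, 1.493e-06, 4.977e-07, 9.953e-07]  ψ = [0, 0, 0, 0]  (obs o_5=2)
t=6: δ = [3.583e-07, 1.792e-07, 5.972e-08, 1.194e-07]  ψ = [0, 0, 0, 0]  (obs o_6=2)
backtrack: best end state = 0; path = [0, 0, 0, 0, 0, 0, 0]

path = [0, 0, 0, 0, 0, 0, 0]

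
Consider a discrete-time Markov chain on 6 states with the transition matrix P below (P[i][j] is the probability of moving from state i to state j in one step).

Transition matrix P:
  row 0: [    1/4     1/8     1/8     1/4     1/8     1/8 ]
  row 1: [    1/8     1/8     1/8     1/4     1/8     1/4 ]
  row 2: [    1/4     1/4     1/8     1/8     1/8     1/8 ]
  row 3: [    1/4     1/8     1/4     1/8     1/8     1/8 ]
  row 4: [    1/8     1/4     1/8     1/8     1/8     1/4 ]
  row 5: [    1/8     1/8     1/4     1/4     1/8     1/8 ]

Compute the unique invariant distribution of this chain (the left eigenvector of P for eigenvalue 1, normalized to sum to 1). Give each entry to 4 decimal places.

Balance equations π_j = Σ_i π_i·P[i][j]:
  π_0 = 1/4·π_0 + 1/8·π_1 + 1/4·π_2 + 1/4·π_3 + 1/8·π_4 + 1/8·π_5
  π_1 = 1/8·π_0 + 1/8·π_1 + 1/4·π_2 + 1/8·π_3 + 1/4·π_4 + 1/8·π_5
  π_2 = 1/8·π_0 + 1/8·π_1 + 1/8·π_2 + 1/4·π_3 + 1/8·π_4 + 1/4·π_5
  π_3 = 1/4·π_0 + 1/4·π_1 + 1/8·π_2 + 1/8·π_3 + 1/8·π_4 + 1/4·π_5
  π_4 = 1/8·π_0 + 1/8·π_1 + 1/8·π_2 + 1/8·π_3 + 1/8·π_4 + 1/8·π_5
  normalize: π_0 + π_1 + π_2 + π_3 + π_4 + π_5 = 1
Solving the linear system gives exactly π = [7239/37304, 6033/37304, 6297/37304, 884/4663, 1/8, 750/4663].

π = [0.1941, 0.1617, 0.1688, 0.1896, 0.1250, 0.1608]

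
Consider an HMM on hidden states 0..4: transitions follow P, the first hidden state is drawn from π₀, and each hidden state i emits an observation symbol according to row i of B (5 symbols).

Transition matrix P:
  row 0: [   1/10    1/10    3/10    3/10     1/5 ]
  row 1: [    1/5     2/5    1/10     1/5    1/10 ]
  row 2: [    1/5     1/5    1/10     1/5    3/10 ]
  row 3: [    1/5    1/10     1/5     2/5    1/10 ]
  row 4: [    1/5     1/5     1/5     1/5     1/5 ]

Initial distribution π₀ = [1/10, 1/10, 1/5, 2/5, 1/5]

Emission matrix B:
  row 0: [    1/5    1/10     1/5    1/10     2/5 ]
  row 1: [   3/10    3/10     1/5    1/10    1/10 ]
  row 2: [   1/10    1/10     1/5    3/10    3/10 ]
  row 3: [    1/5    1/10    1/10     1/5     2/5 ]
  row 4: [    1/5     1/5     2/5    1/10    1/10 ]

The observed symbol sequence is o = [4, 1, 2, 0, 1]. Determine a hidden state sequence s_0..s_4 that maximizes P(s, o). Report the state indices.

t=0: δ = [4.000e-02, 1.000e-02, 6.000e-02, 1.600e-01, 2.000e-02]  (obs o_0=4)
t=1: δ = [3.200e-03, 4.800e-03, 3.200e-03, 6.400e-03, 3.600e-03]  ψ = [3, 3, 3, 3, 2]  (obs o_1=1)
t=2: δ = [2.560e-04, 3.840e-04, 2.560e-04, 2.560e-04, 3.840e-04]  ψ = [3, 1, 3, 3, 2]  (obs o_2=2)
t=3: δ = [1.536e-05, 4.608e-05, 7.680e-06, 2.048e-05, 1.536e-05]  ψ = [1, 1, 0, 3, 2]  (obs o_3=0)
t=4: δ = [9.216e-07, 5.530e-06, 4.608e-07, 9.216e-07, 9.216e-07]  ψ = [1, 1, 0, 1, 1]  (obs o_4=1)
backtrack: best end state = 1; path = [3, 1, 1, 1, 1]

path = [3, 1, 1, 1, 1]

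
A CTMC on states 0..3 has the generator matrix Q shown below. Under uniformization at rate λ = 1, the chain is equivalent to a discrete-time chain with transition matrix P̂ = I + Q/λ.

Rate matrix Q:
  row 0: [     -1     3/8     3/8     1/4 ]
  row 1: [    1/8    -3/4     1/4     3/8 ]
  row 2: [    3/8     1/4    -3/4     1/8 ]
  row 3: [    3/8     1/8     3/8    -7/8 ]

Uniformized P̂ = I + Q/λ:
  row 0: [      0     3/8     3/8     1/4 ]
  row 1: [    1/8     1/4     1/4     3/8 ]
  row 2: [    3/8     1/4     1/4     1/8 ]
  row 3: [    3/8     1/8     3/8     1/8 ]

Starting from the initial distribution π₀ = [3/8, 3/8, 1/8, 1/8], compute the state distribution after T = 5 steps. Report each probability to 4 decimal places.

π = [0.2268, 0.2514, 0.3056, 0.2162]

t=0: π = [0.3750, 0.3750, 0.1250, 0.1250]
t=1: π = [0.1406, 0.2813, 0.3125, 0.2656]
t=2: π = [0.2520, 0.2344, 0.3008, 0.2129]
t=3: π = [0.2219, 0.2549, 0.3081, 0.2151]
t=4: π = [0.2281, 0.2509, 0.3046, 0.2165]
t=5: π = [0.2268, 0.2514, 0.3056, 0.2162]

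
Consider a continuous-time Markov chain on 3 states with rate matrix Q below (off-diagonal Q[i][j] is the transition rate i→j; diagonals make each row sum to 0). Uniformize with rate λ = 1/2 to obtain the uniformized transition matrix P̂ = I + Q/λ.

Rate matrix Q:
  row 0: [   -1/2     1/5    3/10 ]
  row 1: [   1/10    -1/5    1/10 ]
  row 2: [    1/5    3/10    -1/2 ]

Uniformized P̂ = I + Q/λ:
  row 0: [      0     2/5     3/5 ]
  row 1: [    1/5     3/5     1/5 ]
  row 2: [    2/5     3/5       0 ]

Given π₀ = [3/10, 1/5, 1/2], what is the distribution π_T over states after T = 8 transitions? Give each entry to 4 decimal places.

π = [0.2057, 0.5588, 0.2355]

t=0: π = [0.3000, 0.2000, 0.5000]
t=1: π = [0.2400, 0.5400, 0.2200]
t=2: π = [0.1960, 0.5520, 0.2520]
t=3: π = [0.2112, 0.5608, 0.2280]
t=4: π = [0.2034, 0.5578, 0.2389]
t=5: π = [0.2071, 0.5593, 0.2336]
t=6: π = [0.2053, 0.5586, 0.2361]
t=7: π = [0.2062, 0.5589, 0.2349]
t=8: π = [0.2057, 0.5588, 0.2355]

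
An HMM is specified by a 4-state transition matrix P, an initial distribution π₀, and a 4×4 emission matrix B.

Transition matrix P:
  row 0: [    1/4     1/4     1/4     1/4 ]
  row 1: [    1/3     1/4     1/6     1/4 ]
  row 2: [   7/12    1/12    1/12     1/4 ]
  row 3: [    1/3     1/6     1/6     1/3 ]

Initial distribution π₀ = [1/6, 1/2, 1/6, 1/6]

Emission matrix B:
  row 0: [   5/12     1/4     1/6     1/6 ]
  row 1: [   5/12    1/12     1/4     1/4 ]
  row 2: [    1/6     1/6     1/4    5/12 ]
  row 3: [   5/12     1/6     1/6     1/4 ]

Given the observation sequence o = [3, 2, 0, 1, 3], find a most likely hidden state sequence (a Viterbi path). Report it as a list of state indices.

path = [1, 2, 0, 0, 2]

t=0: δ = [2.778e-02, 1.250e-01, 6.944e-02, 4.167e-02]  (obs o_0=3)
t=1: δ = [6.944e-03, 7.812e-03, 5.208e-03, 5.208e-03]  ψ = [1, 1, 1, 1]  (obs o_1=2)
t=2: δ = [1.266e-03, 8.138e-04, 2.894e-04, 8.138e-04]  ψ = [2, 1, 0, 1]  (obs o_2=0)
t=3: δ = [7.912e-05, 2.637e-05, 5.275e-05, 5.275e-05]  ψ = [0, 0, 0, 0]  (obs o_3=1)
t=4: δ = [5.128e-06, 4.945e-06, 8.242e-06, 4.945e-06]  ψ = [2, 0, 0, 0]  (obs o_4=3)
backtrack: best end state = 2; path = [1, 2, 0, 0, 2]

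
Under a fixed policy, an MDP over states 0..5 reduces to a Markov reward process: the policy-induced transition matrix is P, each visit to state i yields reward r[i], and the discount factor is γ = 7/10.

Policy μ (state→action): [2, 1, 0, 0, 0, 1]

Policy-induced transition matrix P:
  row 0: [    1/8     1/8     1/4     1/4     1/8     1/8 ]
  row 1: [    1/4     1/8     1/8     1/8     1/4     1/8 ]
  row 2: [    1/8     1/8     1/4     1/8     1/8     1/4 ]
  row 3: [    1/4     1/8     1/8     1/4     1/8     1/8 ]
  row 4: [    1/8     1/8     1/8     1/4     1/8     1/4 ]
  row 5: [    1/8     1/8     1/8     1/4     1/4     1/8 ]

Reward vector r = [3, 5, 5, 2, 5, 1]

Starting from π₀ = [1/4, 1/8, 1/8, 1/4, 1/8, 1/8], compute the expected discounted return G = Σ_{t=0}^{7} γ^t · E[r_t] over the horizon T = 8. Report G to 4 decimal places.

G = 10.4564

t=0: π = [0.2500, 0.1250, 0.1250, 0.2500, 0.1250, 0.1250], E[r] = 3.2500, γ^t·E[r] = 3.250000, running G = 3.250000
t=1: π = [0.1719, 0.1250, 0.1719, 0.2188, 0.1563, 0.1563], E[r] = 3.3750, γ^t·E[r] = 2.362500, running G = 5.612500
t=2: π = [0.1680, 0.1250, 0.1680, 0.2129, 0.1602, 0.1660], E[r] = 3.3613, γ^t·E[r] = 1.647051, running G = 7.259551
t=3: π = [0.1672, 0.1250, 0.1670, 0.2134, 0.1614, 0.1660], E[r] = 3.3613, γ^t·E[r] = 1.152936, running G = 8.412486
t=4: π = [0.1673, 0.1250, 0.1668, 0.2135, 0.1614, 0.1660], E[r] = 3.3607, γ^t·E[r] = 0.806908, running G = 9.219395
t=5: π = [0.1673, 0.1250, 0.1668, 0.2135, 0.1614, 0.1660], E[r] = 3.3607, γ^t·E[r] = 0.564835, running G = 9.784230
t=6: π = [0.1673, 0.1250, 0.1668, 0.2135, 0.1614, 0.1660], E[r] = 3.3607, γ^t·E[r] = 0.395384, running G = 10.179614
t=7: π = [0.1673, 0.1250, 0.1668, 0.2135, 0.1614, 0.1660], E[r] = 3.3607, γ^t·E[r] = 0.276769, running G = 10.456383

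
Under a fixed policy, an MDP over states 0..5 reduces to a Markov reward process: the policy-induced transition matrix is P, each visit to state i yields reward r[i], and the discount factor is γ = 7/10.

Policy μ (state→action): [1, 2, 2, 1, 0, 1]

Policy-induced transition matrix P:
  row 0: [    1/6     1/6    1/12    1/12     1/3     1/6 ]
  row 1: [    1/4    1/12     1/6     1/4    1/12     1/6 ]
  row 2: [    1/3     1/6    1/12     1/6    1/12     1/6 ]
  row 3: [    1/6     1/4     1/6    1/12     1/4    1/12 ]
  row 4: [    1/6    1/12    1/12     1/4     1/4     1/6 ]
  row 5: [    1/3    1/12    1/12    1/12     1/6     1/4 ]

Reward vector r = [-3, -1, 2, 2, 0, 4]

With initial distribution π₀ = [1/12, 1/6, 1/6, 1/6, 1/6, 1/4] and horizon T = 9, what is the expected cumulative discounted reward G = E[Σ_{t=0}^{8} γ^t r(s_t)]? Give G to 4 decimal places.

G = 2.0508

t=0: π = [0.0833, 0.1667, 0.1667, 0.1667, 0.1667, 0.2500], E[r] = 1.2500, γ^t·E[r] = 1.250000, running G = 1.250000
t=1: π = [0.2500, 0.1319, 0.1111, 0.1528, 0.1806, 0.1736], E[r] = 0.3403, γ^t·E[r] = 0.238194, running G = 1.488194
t=2: π = [0.2251, 0.1389, 0.1071, 0.1447, 0.2159, 0.1684], E[r] = 0.3628, γ^t·E[r] = 0.177795, running G = 1.665990
t=3: π = [0.2242, 0.1351, 0.1070, 0.1514, 0.2137, 0.1686], E[r] = 0.3837, γ^t·E[r] = 0.131602, running G = 1.797592
t=4: π = [0.2239, 0.1362, 0.1072, 0.1504, 0.2143, 0.1681], E[r] = 0.3799, γ^t·E[r] = 0.091209, running G = 1.888801
t=5: π = [0.2239, 0.1360, 0.1072, 0.1507, 0.2141, 0.1681], E[r] = 0.3807, γ^t·E[r] = 0.063977, running G = 1.952778
t=6: π = [0.2239, 0.1360, 0.1072, 0.1506, 0.2141, 0.1681], E[r] = 0.3804, γ^t·E[r] = 0.044759, running G = 1.997537
t=7: π = [0.2239, 0.1360, 0.1072, 0.1506, 0.2141, 0.1681], E[r] = 0.3805, γ^t·E[r] = 0.031335, running G = 2.028872
t=8: π = [0.2239, 0.1360, 0.1072, 0.1506, 0.2141, 0.1681], E[r] = 0.3805, γ^t·E[r] = 0.021934, running G = 2.050806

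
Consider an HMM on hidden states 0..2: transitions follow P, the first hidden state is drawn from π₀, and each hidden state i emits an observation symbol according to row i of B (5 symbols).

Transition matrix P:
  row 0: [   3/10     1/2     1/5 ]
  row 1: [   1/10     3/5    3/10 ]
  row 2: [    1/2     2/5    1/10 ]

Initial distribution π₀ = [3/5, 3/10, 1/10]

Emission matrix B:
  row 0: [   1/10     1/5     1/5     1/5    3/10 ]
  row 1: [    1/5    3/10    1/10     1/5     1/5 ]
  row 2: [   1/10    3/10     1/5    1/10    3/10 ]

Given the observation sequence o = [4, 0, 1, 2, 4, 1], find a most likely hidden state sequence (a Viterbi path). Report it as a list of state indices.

path = [0, 1, 1, 2, 0, 1]

t=0: δ = [1.800e-01, 6.000e-02, 3.000e-02]  (obs o_0=4)
t=1: δ = [5.400e-03, 1.800e-02, 3.600e-03]  ψ = [0, 0, 0]  (obs o_1=0)
t=2: δ = [3.600e-04, 3.240e-03, 1.620e-03]  ψ = [1, 1, 1]  (obs o_2=1)
t=3: δ = [1.620e-04, 1.944e-04, 1.944e-04]  ψ = [2, 1, 1]  (obs o_3=2)
t=4: δ = [2.916e-05, 2.333e-05, 1.750e-05]  ψ = [2, 1, 1]  (obs o_4=4)
t=5: δ = [1.750e-06, 4.374e-06, 2.100e-06]  ψ = [0, 0, 1]  (obs o_5=1)
backtrack: best end state = 1; path = [0, 1, 1, 2, 0, 1]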